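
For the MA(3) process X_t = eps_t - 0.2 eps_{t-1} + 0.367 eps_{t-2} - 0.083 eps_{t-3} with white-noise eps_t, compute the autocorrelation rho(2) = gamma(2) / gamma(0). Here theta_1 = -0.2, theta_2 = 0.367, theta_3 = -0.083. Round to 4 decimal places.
\rho(2) = 0.3247

For an MA(q) process with theta_0 = 1, the autocovariance is
  gamma(k) = sigma^2 * sum_{i=0..q-k} theta_i * theta_{i+k},
and rho(k) = gamma(k) / gamma(0). Sigma^2 cancels.
  numerator   = (1)*(0.367) + (-0.2)*(-0.083) = 0.3836.
  denominator = (1)^2 + (-0.2)^2 + (0.367)^2 + (-0.083)^2 = 1.181578.
  rho(2) = 0.3836 / 1.181578 = 0.3247.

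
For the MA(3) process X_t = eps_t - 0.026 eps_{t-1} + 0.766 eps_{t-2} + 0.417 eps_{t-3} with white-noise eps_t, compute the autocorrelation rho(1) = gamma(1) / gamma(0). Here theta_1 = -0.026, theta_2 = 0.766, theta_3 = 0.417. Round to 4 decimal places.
\rho(1) = 0.1553

For an MA(q) process with theta_0 = 1, the autocovariance is
  gamma(k) = sigma^2 * sum_{i=0..q-k} theta_i * theta_{i+k},
and rho(k) = gamma(k) / gamma(0). Sigma^2 cancels.
  numerator   = (1)*(-0.026) + (-0.026)*(0.766) + (0.766)*(0.417) = 0.273506.
  denominator = (1)^2 + (-0.026)^2 + (0.766)^2 + (0.417)^2 = 1.761321.
  rho(1) = 0.273506 / 1.761321 = 0.1553.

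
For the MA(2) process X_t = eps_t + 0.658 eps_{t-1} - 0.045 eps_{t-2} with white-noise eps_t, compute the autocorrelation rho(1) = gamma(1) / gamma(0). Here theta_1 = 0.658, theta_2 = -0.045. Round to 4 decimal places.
\rho(1) = 0.4379

For an MA(q) process with theta_0 = 1, the autocovariance is
  gamma(k) = sigma^2 * sum_{i=0..q-k} theta_i * theta_{i+k},
and rho(k) = gamma(k) / gamma(0). Sigma^2 cancels.
  numerator   = (1)*(0.658) + (0.658)*(-0.045) = 0.62839.
  denominator = (1)^2 + (0.658)^2 + (-0.045)^2 = 1.434989.
  rho(1) = 0.62839 / 1.434989 = 0.4379.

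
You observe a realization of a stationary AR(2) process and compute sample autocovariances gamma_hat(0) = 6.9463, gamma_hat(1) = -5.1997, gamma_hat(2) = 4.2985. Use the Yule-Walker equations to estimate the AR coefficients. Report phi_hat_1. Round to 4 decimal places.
\hat\phi_{1} = -0.6490

The Yule-Walker equations for an AR(p) process read, in matrix form,
  Gamma_p phi = r_p,   with   (Gamma_p)_{ij} = gamma(|i - j|),
                       (r_p)_i = gamma(i),   i,j = 1..p.
Substitute the sample gammas (Toeplitz matrix and right-hand side of size 2):
  Gamma_p = [[6.9463, -5.1997], [-5.1997, 6.9463]]
  r_p     = [-5.1997, 4.2985]
Written out:
  6.9463 phi_1 - 5.1997 phi_2 = -5.1997
  -5.1997 phi_1 + 6.9463 phi_2 = 4.2985
Solve by Cramer's rule:
  det = gamma(0)^2 - gamma(1)^2 = (6.9463)^2 - (-5.1997)^2 = 48.25108369 - 27.03688009 = 21.2142036
  phi_hat_1 = [gamma(1) gamma(0) - gamma(1) gamma(2)] / det = [(-5.1997)(6.9463) - (-5.1997)(4.2985)] / 21.2142036 = -13.76776566 / 21.2142036 = -0.649
  phi_hat_2 = [gamma(0) gamma(2) - gamma(1)^2] / det = [(6.9463)(4.2985) - (-5.1997)^2] / 21.2142036 = 2.82179046 / 21.2142036 = 0.133
So phi_hat = [-0.6490, 0.1330].
Therefore phi_hat_1 = -0.6490.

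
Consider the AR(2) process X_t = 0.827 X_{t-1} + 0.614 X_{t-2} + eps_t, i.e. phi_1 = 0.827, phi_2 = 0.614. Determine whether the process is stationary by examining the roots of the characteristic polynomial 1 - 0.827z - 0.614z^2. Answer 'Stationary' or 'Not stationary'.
\text{Not stationary}

The AR(p) characteristic polynomial is P(z) = 1 - 0.827z - 0.614z^2.
Stationarity requires all roots to lie outside the unit circle, i.e. |z| > 1 for every root.
Set 1 + (-0.827) z + (-0.614) z^2 = 0, i.e. a z^2 + b z + c = 0 with a = -0.614, b = -0.827, c = 1.
Discriminant D = b^2 - 4ac = (-0.827)^2 - 4*(-0.614)*1 = 0.683929 - (-2.456) = 3.139929.
D >= 0, so the roots are real: z = (-b +/- sqrt(D)) / (2a) = (0.827 +/- 1.771984) / (-1.228).
  z_1 = (0.827 + 1.771984) / (-1.228) = -2.1164,   |z_1| = 2.1164.
  z_2 = (0.827 - 1.771984) / (-1.228) = 0.7695,   |z_2| = 0.7695.
Moduli of all roots: 2.1164, 0.7695.
All moduli strictly greater than 1? No.
Verdict: Not stationary.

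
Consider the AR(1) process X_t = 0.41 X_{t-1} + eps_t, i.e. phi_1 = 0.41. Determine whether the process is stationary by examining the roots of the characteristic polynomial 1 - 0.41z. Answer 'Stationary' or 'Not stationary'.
\text{Stationary}

The AR(p) characteristic polynomial is P(z) = 1 - 0.41z.
Stationarity requires all roots to lie outside the unit circle, i.e. |z| > 1 for every root.
This is linear in z: 1 + (-0.41) z = 0  =>  z = -1/(-0.41) = 2.439024,  |z| = 2.439024.
Moduli of all roots: 2.4390.
All moduli strictly greater than 1? Yes.
Verdict: Stationary.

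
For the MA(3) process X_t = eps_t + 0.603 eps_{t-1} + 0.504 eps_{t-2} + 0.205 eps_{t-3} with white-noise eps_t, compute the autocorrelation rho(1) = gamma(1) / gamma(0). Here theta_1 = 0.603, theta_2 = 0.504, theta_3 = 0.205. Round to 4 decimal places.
\rho(1) = 0.6087

For an MA(q) process with theta_0 = 1, the autocovariance is
  gamma(k) = sigma^2 * sum_{i=0..q-k} theta_i * theta_{i+k},
and rho(k) = gamma(k) / gamma(0). Sigma^2 cancels.
  numerator   = (1)*(0.603) + (0.603)*(0.504) + (0.504)*(0.205) = 1.010232.
  denominator = (1)^2 + (0.603)^2 + (0.504)^2 + (0.205)^2 = 1.65965.
  rho(1) = 1.010232 / 1.65965 = 0.6087.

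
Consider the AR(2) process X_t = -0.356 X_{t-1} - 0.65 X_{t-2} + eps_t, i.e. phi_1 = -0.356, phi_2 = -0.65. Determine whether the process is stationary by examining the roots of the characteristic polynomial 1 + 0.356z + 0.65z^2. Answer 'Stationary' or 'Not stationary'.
\text{Stationary}

The AR(p) characteristic polynomial is P(z) = 1 + 0.356z + 0.65z^2.
Stationarity requires all roots to lie outside the unit circle, i.e. |z| > 1 for every root.
Set 1 + (0.356) z + (0.65) z^2 = 0, i.e. a z^2 + b z + c = 0 with a = 0.65, b = 0.356, c = 1.
Discriminant D = b^2 - 4ac = (0.356)^2 - 4*(0.65)*1 = 0.126736 - (2.6) = -2.473264.
D < 0, so the roots are the complex-conjugate pair z = (-b +/- i sqrt(-D)) / (2a) = -0.2738 +/- 1.2097i.
For a conjugate pair |z|^2 = z * conj(z) = (product of roots) = c/a = 1/(0.65) = 1.538462, so |z| = sqrt(1.538462) = 1.2403 for both roots.
Moduli of all roots: 1.2403, 1.2403.
All moduli strictly greater than 1? Yes.
Verdict: Stationary.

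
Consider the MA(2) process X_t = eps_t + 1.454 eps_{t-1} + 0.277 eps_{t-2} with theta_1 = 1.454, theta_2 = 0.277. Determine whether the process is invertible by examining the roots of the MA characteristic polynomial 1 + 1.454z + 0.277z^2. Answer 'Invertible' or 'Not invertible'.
\text{Not invertible}

The MA(q) characteristic polynomial is P(z) = 1 + 1.454z + 0.277z^2.
Invertibility requires all roots to lie outside the unit circle, i.e. |z| > 1 for every root.
Set 1 + (1.454) z + (0.277) z^2 = 0, i.e. a z^2 + b z + c = 0 with a = 0.277, b = 1.454, c = 1.
Discriminant D = b^2 - 4ac = (1.454)^2 - 4*(0.277)*1 = 2.114116 - (1.108) = 1.006116.
D >= 0, so the roots are real: z = (-b +/- sqrt(D)) / (2a) = (-1.454 +/- 1.003053) / (0.554).
  z_1 = (-1.454 + 1.003053) / (0.554) = -0.814,   |z_1| = 0.814.
  z_2 = (-1.454 - 1.003053) / (0.554) = -4.4351,   |z_2| = 4.4351.
Moduli of all roots: 0.8140, 4.4351.
All moduli strictly greater than 1? No.
Verdict: Not invertible.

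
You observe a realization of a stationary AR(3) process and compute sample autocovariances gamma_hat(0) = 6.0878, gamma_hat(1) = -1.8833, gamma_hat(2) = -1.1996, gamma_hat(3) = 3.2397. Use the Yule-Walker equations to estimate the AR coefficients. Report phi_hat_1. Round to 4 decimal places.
\hat\phi_{1} = -0.2690

The Yule-Walker equations for an AR(p) process read, in matrix form,
  Gamma_p phi = r_p,   with   (Gamma_p)_{ij} = gamma(|i - j|),
                       (r_p)_i = gamma(i),   i,j = 1..p.
Substitute the sample gammas (Toeplitz matrix and right-hand side of size 3):
  Gamma_p = [[6.0878, -1.8833, -1.1996], [-1.8833, 6.0878, -1.8833], [-1.1996, -1.8833, 6.0878]]
  r_p     = [-1.8833, -1.1996, 3.2397]
Written out (R1..R3):
  (R1) 6.0878 phi_1 - 1.8833 phi_2 - 1.1996 phi_3 = -1.8833
  (R2) -1.8833 phi_1 + 6.0878 phi_2 - 1.8833 phi_3 = -1.1996
  (R3) -1.1996 phi_1 - 1.8833 phi_2 + 6.0878 phi_3 = 3.2397
Gaussian elimination:
  R2 <- R2 - (-1.8833/6.0878) R1 = R2 - (-0.309356) R1:  5.505189 phi_2 - 2.254404 phi_3 = -1.782211
  R3 <- R3 - (-1.1996/6.0878) R1 = R3 - (-0.19705) R1:  -2.254404 phi_2 + 5.851419 phi_3 = 2.868596
  R3 <- R3 - (-2.254404/5.505189) R2 = R3 - (-0.409505) R2:  4.928229 phi_3 = 2.138771
Back-substitution:
  phi_hat_3 = 2.138771 / 4.928229 = 0.433984
  phi_hat_2 = (-1.782211 - (-2.254404)(0.433984)) / 5.505189 = -0.146014
  phi_hat_1 = (-1.8833 - (-1.8833)(-0.146014) - (-1.1996)(0.433984)) / 6.0878 = -0.26901
So phi_hat = [-0.2690, -0.1460, 0.4340].
Therefore phi_hat_1 = -0.2690.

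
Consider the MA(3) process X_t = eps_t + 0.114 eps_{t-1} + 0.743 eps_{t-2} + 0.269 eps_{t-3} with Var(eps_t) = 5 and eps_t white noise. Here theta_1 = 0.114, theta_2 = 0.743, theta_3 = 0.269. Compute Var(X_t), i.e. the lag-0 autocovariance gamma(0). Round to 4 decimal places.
\gamma(0) = 8.1870

For an MA(q) process X_t = eps_t + sum_i theta_i eps_{t-i} with
Var(eps_t) = sigma^2, the variance is
  gamma(0) = sigma^2 * (1 + sum_i theta_i^2).
  sum_i theta_i^2 = (0.114)^2 + (0.743)^2 + (0.269)^2 = 0.012996 + 0.552049 + 0.072361 = 0.637406.
  gamma(0) = 5 * (1 + 0.637406) = 5 * 1.637406 = 8.18703, which rounds to 8.1870.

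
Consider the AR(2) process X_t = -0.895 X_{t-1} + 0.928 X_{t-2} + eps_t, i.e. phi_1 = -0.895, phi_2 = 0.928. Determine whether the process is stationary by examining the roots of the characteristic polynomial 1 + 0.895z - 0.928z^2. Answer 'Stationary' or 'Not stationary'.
\text{Not stationary}

The AR(p) characteristic polynomial is P(z) = 1 + 0.895z - 0.928z^2.
Stationarity requires all roots to lie outside the unit circle, i.e. |z| > 1 for every root.
Set 1 + (0.895) z + (-0.928) z^2 = 0, i.e. a z^2 + b z + c = 0 with a = -0.928, b = 0.895, c = 1.
Discriminant D = b^2 - 4ac = (0.895)^2 - 4*(-0.928)*1 = 0.801025 - (-3.712) = 4.513025.
D >= 0, so the roots are real: z = (-b +/- sqrt(D)) / (2a) = (-0.895 +/- 2.124388) / (-1.856).
  z_1 = (-0.895 + 2.124388) / (-1.856) = -0.6624,   |z_1| = 0.6624.
  z_2 = (-0.895 - 2.124388) / (-1.856) = 1.6268,   |z_2| = 1.6268.
Moduli of all roots: 0.6624, 1.6268.
All moduli strictly greater than 1? No.
Verdict: Not stationary.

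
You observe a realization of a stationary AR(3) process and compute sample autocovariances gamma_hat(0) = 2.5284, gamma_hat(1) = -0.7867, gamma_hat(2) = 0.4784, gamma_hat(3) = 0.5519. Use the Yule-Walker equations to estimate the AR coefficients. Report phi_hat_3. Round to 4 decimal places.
\hat\phi_{3} = 0.3390

The Yule-Walker equations for an AR(p) process read, in matrix form,
  Gamma_p phi = r_p,   with   (Gamma_p)_{ij} = gamma(|i - j|),
                       (r_p)_i = gamma(i),   i,j = 1..p.
Substitute the sample gammas (Toeplitz matrix and right-hand side of size 3):
  Gamma_p = [[2.5284, -0.7867, 0.4784], [-0.7867, 2.5284, -0.7867], [0.4784, -0.7867, 2.5284]]
  r_p     = [-0.7867, 0.4784, 0.5519]
Written out (R1..R3):
  (R1) 2.5284 phi_1 - 0.7867 phi_2 + 0.4784 phi_3 = -0.7867
  (R2) -0.7867 phi_1 + 2.5284 phi_2 - 0.7867 phi_3 = 0.4784
  (R3) 0.4784 phi_1 - 0.7867 phi_2 + 2.5284 phi_3 = 0.5519
Gaussian elimination:
  R2 <- R2 - (-0.7867/2.5284) R1 = R2 - (-0.311145) R1:  2.283622 phi_2 - 0.637848 phi_3 = 0.233622
  R3 <- R3 - (0.4784/2.5284) R1 = R3 - (0.189211) R1:  -0.637848 phi_2 + 2.437882 phi_3 = 0.700752
  R3 <- R3 - (-0.637848/2.283622) R2 = R3 - (-0.279314) R2:  2.259722 phi_3 = 0.766006
Back-substitution:
  phi_hat_3 = 0.766006 / 2.259722 = 0.338982
  phi_hat_2 = (0.233622 - (-0.637848)(0.338982)) / 2.283622 = 0.196986
  phi_hat_1 = (-0.7867 - (-0.7867)(0.196986) - (0.4784)(0.338982)) / 2.5284 = -0.313993
So phi_hat = [-0.3140, 0.1970, 0.3390].
Therefore phi_hat_3 = 0.3390.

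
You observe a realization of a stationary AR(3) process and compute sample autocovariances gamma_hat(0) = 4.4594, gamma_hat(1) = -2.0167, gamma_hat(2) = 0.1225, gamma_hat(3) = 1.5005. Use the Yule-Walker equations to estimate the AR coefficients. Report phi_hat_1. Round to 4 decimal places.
\hat\phi_{1} = -0.4790

The Yule-Walker equations for an AR(p) process read, in matrix form,
  Gamma_p phi = r_p,   with   (Gamma_p)_{ij} = gamma(|i - j|),
                       (r_p)_i = gamma(i),   i,j = 1..p.
Substitute the sample gammas (Toeplitz matrix and right-hand side of size 3):
  Gamma_p = [[4.4594, -2.0167, 0.1225], [-2.0167, 4.4594, -2.0167], [0.1225, -2.0167, 4.4594]]
  r_p     = [-2.0167, 0.1225, 1.5005]
Written out (R1..R3):
  (R1) 4.4594 phi_1 - 2.0167 phi_2 + 0.1225 phi_3 = -2.0167
  (R2) -2.0167 phi_1 + 4.4594 phi_2 - 2.0167 phi_3 = 0.1225
  (R3) 0.1225 phi_1 - 2.0167 phi_2 + 4.4594 phi_3 = 1.5005
Gaussian elimination:
  R2 <- R2 - (-2.0167/4.4594) R1 = R2 - (-0.452236) R1:  3.547376 phi_2 - 1.961301 phi_3 = -0.789524
  R3 <- R3 - (0.1225/4.4594) R1 = R3 - (0.02747) R1:  -1.961301 phi_2 + 4.456035 phi_3 = 1.555899
  R3 <- R3 - (-1.961301/3.547376) R2 = R3 - (-0.552888) R2:  3.371655 phi_3 = 1.119381
Back-substitution:
  phi_hat_3 = 1.119381 / 3.371655 = 0.331997
  phi_hat_2 = (-0.789524 - (-1.961301)(0.331997)) / 3.547376 = -0.039008
  phi_hat_1 = (-2.0167 - (-2.0167)(-0.039008) - (0.1225)(0.331997)) / 4.4594 = -0.478997
So phi_hat = [-0.4790, -0.0390, 0.3320].
Therefore phi_hat_1 = -0.4790.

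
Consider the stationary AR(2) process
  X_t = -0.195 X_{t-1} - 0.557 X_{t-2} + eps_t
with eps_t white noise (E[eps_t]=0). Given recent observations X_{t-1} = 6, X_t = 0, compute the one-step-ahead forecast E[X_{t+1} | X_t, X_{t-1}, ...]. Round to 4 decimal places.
E[X_{t+1} \mid \mathcal F_t] = -3.3420

For an AR(p) model X_t = c + sum_i phi_i X_{t-i} + eps_t, the
one-step-ahead conditional mean is
  E[X_{t+1} | X_t, ...] = c + sum_i phi_i X_{t+1-i}.
Substitute known values:
  E[X_{t+1} | ...] = (-0.195) * (0) + (-0.557) * (6)
                   = -3.3420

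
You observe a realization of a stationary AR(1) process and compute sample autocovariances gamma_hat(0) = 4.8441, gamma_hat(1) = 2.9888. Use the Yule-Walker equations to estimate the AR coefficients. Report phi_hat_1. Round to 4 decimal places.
\hat\phi_{1} = 0.6170

The Yule-Walker equations for an AR(p) process read, in matrix form,
  Gamma_p phi = r_p,   with   (Gamma_p)_{ij} = gamma(|i - j|),
                       (r_p)_i = gamma(i),   i,j = 1..p.
Substitute the sample gammas (Toeplitz matrix and right-hand side of size 1):
  Gamma_p = [[4.8441]]
  r_p     = [2.9888]
With p = 1 this is the single equation gamma(0) phi_1 = gamma(1):
  phi_hat_1 = gamma(1) / gamma(0) = 2.9888 / 4.8441 = 0.6170.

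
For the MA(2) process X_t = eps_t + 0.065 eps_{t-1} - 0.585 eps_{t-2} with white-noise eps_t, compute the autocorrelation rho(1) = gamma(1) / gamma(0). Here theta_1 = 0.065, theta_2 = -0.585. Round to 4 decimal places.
\rho(1) = 0.0200

For an MA(q) process with theta_0 = 1, the autocovariance is
  gamma(k) = sigma^2 * sum_{i=0..q-k} theta_i * theta_{i+k},
and rho(k) = gamma(k) / gamma(0). Sigma^2 cancels.
  numerator   = (1)*(0.065) + (0.065)*(-0.585) = 0.026975.
  denominator = (1)^2 + (0.065)^2 + (-0.585)^2 = 1.34645.
  rho(1) = 0.026975 / 1.34645 = 0.0200.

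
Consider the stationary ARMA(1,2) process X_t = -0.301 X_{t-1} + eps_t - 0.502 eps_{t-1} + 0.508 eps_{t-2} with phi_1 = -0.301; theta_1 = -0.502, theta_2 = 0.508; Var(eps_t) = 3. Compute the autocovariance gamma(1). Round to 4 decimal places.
\gamma(1) = -4.7731

Multiply the model equation by X_{t-k} and take expectations. With theta_0 = psi_0 = 1 and psi_j the MA(infinity) weights, this gives
  gamma(k) - sum_i phi_i gamma(k-i) = c_k,
  c_k = sigma^2 * sum_{j=k..q} theta_j psi_{j-k}   (c_k = 0 for k > q),
using gamma(-m) = gamma(m).
psi-weights needed (psi_j = theta_j + sum_i phi_i psi_{j-i}):
  psi_1 = theta_1 + phi_1 = -0.502 + (-0.301) = -0.803
  psi_2 = theta_2 + phi_1 psi_1 = 0.508 + (-0.301)(-0.803) = 0.749703
Right-hand sides:
  c_0 = sigma^2 (1 + theta_1 psi_1 + theta_2 psi_2) = 3 * (1 + (-0.502)(-0.803) + (0.508)(0.749703)) = 3 * 1.783955 = 5.351865
  c_1 = sigma^2 (theta_1 + theta_2 psi_1) = 3 * (-0.502 + (0.508)(-0.803)) = -2.729772
  c_2 = sigma^2 theta_2 = 3 * (0.508) = 1.524
Equations for k = 0 and k = 1 (AR order 1):
  gamma(0) = phi_1 gamma(1) + c_0
  gamma(1) = phi_1 gamma(0) + c_1
Substituting the second into the first: gamma(0) (1 - phi_1^2) = c_0 + phi_1 c_1, so
  gamma(0) = (c_0 + phi_1 c_1) / (1 - phi_1^2) = (5.351865 + (-0.301)(-2.729772)) / (1 - (-0.301)^2) = 6.173527 / 0.909399 = 6.788579.
  gamma(1) = phi_1 gamma(0) + c_1 = (-0.301)(6.788579) + (-2.729772) = -4.773134.
Therefore gamma(1) = -4.7731 (to 4 decimal places).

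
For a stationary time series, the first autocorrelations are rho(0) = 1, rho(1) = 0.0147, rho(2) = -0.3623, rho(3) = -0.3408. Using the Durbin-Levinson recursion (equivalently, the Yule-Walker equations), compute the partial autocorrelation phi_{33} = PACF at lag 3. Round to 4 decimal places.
\phi_{33} = -0.3780

The PACF at lag k is phi_{kk}, the last component of the solution
to the Yule-Walker system G_k phi = r_k where
  (G_k)_{ij} = rho(|i - j|), (r_k)_i = rho(i), i,j = 1..k.
Equivalently, Durbin-Levinson gives phi_{kk} iteratively:
  phi_{11} = rho(1)
  phi_{kk} = [rho(k) - sum_{j=1..k-1} phi_{k-1,j} rho(k-j)]
            / [1 - sum_{j=1..k-1} phi_{k-1,j} rho(j)],
  phi_{k,j} = phi_{k-1,j} - phi_{kk} phi_{k-1,k-j},  j = 1..k-1.
Step k = 1:
  phi_11 = rho(1) = 0.0147.
Step k = 2:
  phi_22 = [rho(2) - phi_11 rho(1)] / [1 - phi_11 rho(1)] = [-0.3623 - (0.0147)(0.0147)] / [1 - (0.0147)(0.0147)]
         = -0.36251609 / 0.99978391 = -0.362594.
  Update: phi_21 = phi_11 - phi_22 phi_11 = 0.0147 - (-0.362594)(0.0147) = 0.02003.
Step k = 3:
  phi_33 = [rho(3) - phi_21 rho(2) - phi_22 rho(1)] / [1 - phi_21 rho(1) - phi_22 rho(2)]
    numerator   = -0.3408 - (0.02003)(-0.3623) - (-0.362594)(0.0147) = -0.32821294
    denominator = 1 - (0.02003)(0.0147) - (-0.362594)(-0.3623) = 0.86833759
  phi_33 = -0.32821294 / 0.86833759 = -0.378.
Therefore phi_{33} = -0.3780.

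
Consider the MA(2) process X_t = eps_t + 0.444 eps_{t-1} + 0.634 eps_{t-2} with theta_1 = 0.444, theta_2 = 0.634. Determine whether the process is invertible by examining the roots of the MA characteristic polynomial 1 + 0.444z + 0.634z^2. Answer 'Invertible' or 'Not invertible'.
\text{Invertible}

The MA(q) characteristic polynomial is P(z) = 1 + 0.444z + 0.634z^2.
Invertibility requires all roots to lie outside the unit circle, i.e. |z| > 1 for every root.
Set 1 + (0.444) z + (0.634) z^2 = 0, i.e. a z^2 + b z + c = 0 with a = 0.634, b = 0.444, c = 1.
Discriminant D = b^2 - 4ac = (0.444)^2 - 4*(0.634)*1 = 0.197136 - (2.536) = -2.338864.
D < 0, so the roots are the complex-conjugate pair z = (-b +/- i sqrt(-D)) / (2a) = -0.3502 +/- 1.2061i.
For a conjugate pair |z|^2 = z * conj(z) = (product of roots) = c/a = 1/(0.634) = 1.577287, so |z| = sqrt(1.577287) = 1.2559 for both roots.
Moduli of all roots: 1.2559, 1.2559.
All moduli strictly greater than 1? Yes.
Verdict: Invertible.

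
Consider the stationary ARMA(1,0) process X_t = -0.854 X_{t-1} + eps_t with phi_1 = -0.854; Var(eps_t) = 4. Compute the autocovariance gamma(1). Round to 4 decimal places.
\gamma(1) = -12.6199

Multiply the model equation by X_{t-k} and take expectations. With theta_0 = psi_0 = 1 and psi_j the MA(infinity) weights, this gives
  gamma(k) - sum_i phi_i gamma(k-i) = c_k,
  c_k = sigma^2 * sum_{j=k..q} theta_j psi_{j-k}   (c_k = 0 for k > q),
using gamma(-m) = gamma(m).
Pure AR (q = 0): c_0 = sigma^2 = 4, c_k = 0 for k >= 1.
Equations for k = 0 and k = 1 (AR order 1):
  gamma(0) = phi_1 gamma(1) + c_0
  gamma(1) = phi_1 gamma(0) + c_1
Substituting the second into the first: gamma(0) (1 - phi_1^2) = c_0 + phi_1 c_1, so
  gamma(0) = c_0 / (1 - phi_1^2) = 4 / (1 - (-0.854)^2) = 4 / 0.270684 = 14.777379.
  gamma(1) = phi_1 gamma(0) = (-0.854)(14.777379) = -12.619881.
Therefore gamma(1) = -12.6199 (to 4 decimal places).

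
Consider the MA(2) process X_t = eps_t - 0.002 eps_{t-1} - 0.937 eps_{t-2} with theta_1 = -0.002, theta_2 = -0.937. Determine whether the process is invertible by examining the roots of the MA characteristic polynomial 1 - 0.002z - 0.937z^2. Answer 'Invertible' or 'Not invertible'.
\text{Invertible}

The MA(q) characteristic polynomial is P(z) = 1 - 0.002z - 0.937z^2.
Invertibility requires all roots to lie outside the unit circle, i.e. |z| > 1 for every root.
Set 1 + (-0.002) z + (-0.937) z^2 = 0, i.e. a z^2 + b z + c = 0 with a = -0.937, b = -0.002, c = 1.
Discriminant D = b^2 - 4ac = (-0.002)^2 - 4*(-0.937)*1 = 0.000004 - (-3.748) = 3.748004.
D >= 0, so the roots are real: z = (-b +/- sqrt(D)) / (2a) = (0.002 +/- 1.935976) / (-1.874).
  z_1 = (0.002 + 1.935976) / (-1.874) = -1.0341,   |z_1| = 1.0341.
  z_2 = (0.002 - 1.935976) / (-1.874) = 1.032,   |z_2| = 1.032.
Moduli of all roots: 1.0341, 1.0320.
All moduli strictly greater than 1? Yes.
Verdict: Invertible.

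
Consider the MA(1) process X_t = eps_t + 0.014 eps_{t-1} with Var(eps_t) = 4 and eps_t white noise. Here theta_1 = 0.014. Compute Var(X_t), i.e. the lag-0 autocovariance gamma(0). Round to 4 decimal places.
\gamma(0) = 4.0008

For an MA(q) process X_t = eps_t + sum_i theta_i eps_{t-i} with
Var(eps_t) = sigma^2, the variance is
  gamma(0) = sigma^2 * (1 + sum_i theta_i^2).
  sum_i theta_i^2 = (0.014)^2 = 0.000196.
  gamma(0) = 4 * (1 + 0.000196) = 4 * 1.000196 = 4.000784, which rounds to 4.0008.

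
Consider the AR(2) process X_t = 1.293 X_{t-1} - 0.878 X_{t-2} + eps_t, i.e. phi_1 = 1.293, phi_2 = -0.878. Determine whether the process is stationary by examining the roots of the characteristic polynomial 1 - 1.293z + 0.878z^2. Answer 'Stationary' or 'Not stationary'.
\text{Stationary}

The AR(p) characteristic polynomial is P(z) = 1 - 1.293z + 0.878z^2.
Stationarity requires all roots to lie outside the unit circle, i.e. |z| > 1 for every root.
Set 1 + (-1.293) z + (0.878) z^2 = 0, i.e. a z^2 + b z + c = 0 with a = 0.878, b = -1.293, c = 1.
Discriminant D = b^2 - 4ac = (-1.293)^2 - 4*(0.878)*1 = 1.671849 - (3.512) = -1.840151.
D < 0, so the roots are the complex-conjugate pair z = (-b +/- i sqrt(-D)) / (2a) = 0.7363 +/- 0.7725i.
For a conjugate pair |z|^2 = z * conj(z) = (product of roots) = c/a = 1/(0.878) = 1.138952, so |z| = sqrt(1.138952) = 1.0672 for both roots.
Moduli of all roots: 1.0672, 1.0672.
All moduli strictly greater than 1? Yes.
Verdict: Stationary.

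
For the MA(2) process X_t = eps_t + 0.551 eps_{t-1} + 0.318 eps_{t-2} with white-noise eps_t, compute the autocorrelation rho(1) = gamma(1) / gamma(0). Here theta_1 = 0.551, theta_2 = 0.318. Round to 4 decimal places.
\rho(1) = 0.5170

For an MA(q) process with theta_0 = 1, the autocovariance is
  gamma(k) = sigma^2 * sum_{i=0..q-k} theta_i * theta_{i+k},
and rho(k) = gamma(k) / gamma(0). Sigma^2 cancels.
  numerator   = (1)*(0.551) + (0.551)*(0.318) = 0.726218.
  denominator = (1)^2 + (0.551)^2 + (0.318)^2 = 1.404725.
  rho(1) = 0.726218 / 1.404725 = 0.5170.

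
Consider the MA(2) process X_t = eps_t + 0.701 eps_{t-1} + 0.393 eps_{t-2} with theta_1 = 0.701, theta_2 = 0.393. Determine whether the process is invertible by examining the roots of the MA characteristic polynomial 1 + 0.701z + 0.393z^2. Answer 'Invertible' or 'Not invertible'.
\text{Invertible}

The MA(q) characteristic polynomial is P(z) = 1 + 0.701z + 0.393z^2.
Invertibility requires all roots to lie outside the unit circle, i.e. |z| > 1 for every root.
Set 1 + (0.701) z + (0.393) z^2 = 0, i.e. a z^2 + b z + c = 0 with a = 0.393, b = 0.701, c = 1.
Discriminant D = b^2 - 4ac = (0.701)^2 - 4*(0.393)*1 = 0.491401 - (1.572) = -1.080599.
D < 0, so the roots are the complex-conjugate pair z = (-b +/- i sqrt(-D)) / (2a) = -0.8919 +/- 1.3225i.
For a conjugate pair |z|^2 = z * conj(z) = (product of roots) = c/a = 1/(0.393) = 2.544529, so |z| = sqrt(2.544529) = 1.5952 for both roots.
Moduli of all roots: 1.5952, 1.5952.
All moduli strictly greater than 1? Yes.
Verdict: Invertible.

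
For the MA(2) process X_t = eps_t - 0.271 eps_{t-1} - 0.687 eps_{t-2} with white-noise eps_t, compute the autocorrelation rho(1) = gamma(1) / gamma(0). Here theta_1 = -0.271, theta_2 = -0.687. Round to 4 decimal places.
\rho(1) = -0.0549

For an MA(q) process with theta_0 = 1, the autocovariance is
  gamma(k) = sigma^2 * sum_{i=0..q-k} theta_i * theta_{i+k},
and rho(k) = gamma(k) / gamma(0). Sigma^2 cancels.
  numerator   = (1)*(-0.271) + (-0.271)*(-0.687) = -0.084823.
  denominator = (1)^2 + (-0.271)^2 + (-0.687)^2 = 1.54541.
  rho(1) = -0.084823 / 1.54541 = -0.0549.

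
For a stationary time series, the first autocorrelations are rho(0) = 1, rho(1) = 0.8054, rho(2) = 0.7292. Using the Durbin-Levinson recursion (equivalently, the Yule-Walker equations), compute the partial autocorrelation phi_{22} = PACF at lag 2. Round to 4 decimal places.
\phi_{22} = 0.2292

The PACF at lag k is phi_{kk}, the last component of the solution
to the Yule-Walker system G_k phi = r_k where
  (G_k)_{ij} = rho(|i - j|), (r_k)_i = rho(i), i,j = 1..k.
Equivalently, Durbin-Levinson gives phi_{kk} iteratively:
  phi_{11} = rho(1)
  phi_{kk} = [rho(k) - sum_{j=1..k-1} phi_{k-1,j} rho(k-j)]
            / [1 - sum_{j=1..k-1} phi_{k-1,j} rho(j)],
  phi_{k,j} = phi_{k-1,j} - phi_{kk} phi_{k-1,k-j},  j = 1..k-1.
Step k = 1:
  phi_11 = rho(1) = 0.8054.
Step k = 2:
  phi_22 = [rho(2) - phi_11 rho(1)] / [1 - phi_11 rho(1)] = [0.7292 - (0.8054)(0.8054)] / [1 - (0.8054)(0.8054)]
         = 0.08053084 / 0.35133084 = 0.2292.
Therefore phi_{22} = 0.2292.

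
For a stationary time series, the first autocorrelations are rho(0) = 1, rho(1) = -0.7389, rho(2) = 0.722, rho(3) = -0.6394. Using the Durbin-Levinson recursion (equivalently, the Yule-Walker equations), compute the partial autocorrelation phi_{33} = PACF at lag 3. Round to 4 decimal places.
\phi_{33} = -0.0681

The PACF at lag k is phi_{kk}, the last component of the solution
to the Yule-Walker system G_k phi = r_k where
  (G_k)_{ij} = rho(|i - j|), (r_k)_i = rho(i), i,j = 1..k.
Equivalently, Durbin-Levinson gives phi_{kk} iteratively:
  phi_{11} = rho(1)
  phi_{kk} = [rho(k) - sum_{j=1..k-1} phi_{k-1,j} rho(k-j)]
            / [1 - sum_{j=1..k-1} phi_{k-1,j} rho(j)],
  phi_{k,j} = phi_{k-1,j} - phi_{kk} phi_{k-1,k-j},  j = 1..k-1.
Step k = 1:
  phi_11 = rho(1) = -0.7389.
Step k = 2:
  phi_22 = [rho(2) - phi_11 rho(1)] / [1 - phi_11 rho(1)] = [0.722 - (-0.7389)(-0.7389)] / [1 - (-0.7389)(-0.7389)]
         = 0.17602679 / 0.45402679 = 0.387701.
  Update: phi_21 = phi_11 - phi_22 phi_11 = -0.7389 - (0.387701)(-0.7389) = -0.452427.
Step k = 3:
  phi_33 = [rho(3) - phi_21 rho(2) - phi_22 rho(1)] / [1 - phi_21 rho(1) - phi_22 rho(2)]
    numerator   = -0.6394 - (-0.452427)(0.722) - (0.387701)(-0.7389) = -0.02627484
    denominator = 1 - (-0.452427)(-0.7389) - (0.387701)(0.722) = 0.38578097
  phi_33 = -0.02627484 / 0.38578097 = -0.0681.
Therefore phi_{33} = -0.0681.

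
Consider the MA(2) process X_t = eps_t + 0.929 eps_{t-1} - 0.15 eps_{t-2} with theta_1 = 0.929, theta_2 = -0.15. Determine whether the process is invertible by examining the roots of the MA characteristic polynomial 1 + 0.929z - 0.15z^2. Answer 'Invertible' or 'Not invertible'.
\text{Not invertible}

The MA(q) characteristic polynomial is P(z) = 1 + 0.929z - 0.15z^2.
Invertibility requires all roots to lie outside the unit circle, i.e. |z| > 1 for every root.
Set 1 + (0.929) z + (-0.15) z^2 = 0, i.e. a z^2 + b z + c = 0 with a = -0.15, b = 0.929, c = 1.
Discriminant D = b^2 - 4ac = (0.929)^2 - 4*(-0.15)*1 = 0.863041 - (-0.6) = 1.463041.
D >= 0, so the roots are real: z = (-b +/- sqrt(D)) / (2a) = (-0.929 +/- 1.209562) / (-0.3).
  z_1 = (-0.929 + 1.209562) / (-0.3) = -0.9352,   |z_1| = 0.9352.
  z_2 = (-0.929 - 1.209562) / (-0.3) = 7.1285,   |z_2| = 7.1285.
Moduli of all roots: 0.9352, 7.1285.
All moduli strictly greater than 1? No.
Verdict: Not invertible.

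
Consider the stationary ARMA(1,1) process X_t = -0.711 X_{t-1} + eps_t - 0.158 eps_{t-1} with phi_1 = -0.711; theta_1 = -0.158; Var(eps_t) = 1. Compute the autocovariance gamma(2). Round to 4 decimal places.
\gamma(2) = 1.3899

Multiply the model equation by X_{t-k} and take expectations. With theta_0 = psi_0 = 1 and psi_j the MA(infinity) weights, this gives
  gamma(k) - sum_i phi_i gamma(k-i) = c_k,
  c_k = sigma^2 * sum_{j=k..q} theta_j psi_{j-k}   (c_k = 0 for k > q),
using gamma(-m) = gamma(m).
psi-weights needed (psi_j = theta_j + sum_i phi_i psi_{j-i}):
  psi_1 = theta_1 + phi_1 = -0.158 + (-0.711) = -0.869
Right-hand sides:
  c_0 = sigma^2 (1 + theta_1 psi_1) = 1 * (1 + (-0.158)(-0.869)) = 1 * 1.137302 = 1.137302
  c_1 = sigma^2 theta_1 = 1 * (-0.158) = -0.158
  c_2 = 0
Equations for k = 0 and k = 1 (AR order 1):
  gamma(0) = phi_1 gamma(1) + c_0
  gamma(1) = phi_1 gamma(0) + c_1
Substituting the second into the first: gamma(0) (1 - phi_1^2) = c_0 + phi_1 c_1, so
  gamma(0) = (c_0 + phi_1 c_1) / (1 - phi_1^2) = (1.137302 + (-0.711)(-0.158)) / (1 - (-0.711)^2) = 1.24964 / 0.494479 = 2.527185.
  gamma(1) = phi_1 gamma(0) + c_1 = (-0.711)(2.527185) + (-0.158) = -1.954829.
For k = 2 (> q): gamma(2) = phi_1 gamma(1) = (-0.711)(-1.954829) = 1.389883.
Therefore gamma(2) = 1.3899 (to 4 decimal places).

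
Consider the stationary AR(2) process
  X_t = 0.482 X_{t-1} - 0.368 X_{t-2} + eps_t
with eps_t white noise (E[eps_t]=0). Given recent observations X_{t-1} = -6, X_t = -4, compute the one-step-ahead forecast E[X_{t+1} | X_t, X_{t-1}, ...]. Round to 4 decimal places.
E[X_{t+1} \mid \mathcal F_t] = 0.2800

For an AR(p) model X_t = c + sum_i phi_i X_{t-i} + eps_t, the
one-step-ahead conditional mean is
  E[X_{t+1} | X_t, ...] = c + sum_i phi_i X_{t+1-i}.
Substitute known values:
  E[X_{t+1} | ...] = (0.482) * (-4) + (-0.368) * (-6)
                   = 0.2800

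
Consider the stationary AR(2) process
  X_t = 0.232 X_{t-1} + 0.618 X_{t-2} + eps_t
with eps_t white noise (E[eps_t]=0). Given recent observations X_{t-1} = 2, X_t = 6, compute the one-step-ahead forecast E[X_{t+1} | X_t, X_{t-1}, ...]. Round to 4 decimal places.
E[X_{t+1} \mid \mathcal F_t] = 2.6280

For an AR(p) model X_t = c + sum_i phi_i X_{t-i} + eps_t, the
one-step-ahead conditional mean is
  E[X_{t+1} | X_t, ...] = c + sum_i phi_i X_{t+1-i}.
Substitute known values:
  E[X_{t+1} | ...] = (0.232) * (6) + (0.618) * (2)
                   = 2.6280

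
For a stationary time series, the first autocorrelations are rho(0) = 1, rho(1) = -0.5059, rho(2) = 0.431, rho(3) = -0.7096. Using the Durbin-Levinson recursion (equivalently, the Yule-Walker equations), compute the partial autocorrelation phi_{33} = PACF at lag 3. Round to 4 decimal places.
\phi_{33} = -0.6030

The PACF at lag k is phi_{kk}, the last component of the solution
to the Yule-Walker system G_k phi = r_k where
  (G_k)_{ij} = rho(|i - j|), (r_k)_i = rho(i), i,j = 1..k.
Equivalently, Durbin-Levinson gives phi_{kk} iteratively:
  phi_{11} = rho(1)
  phi_{kk} = [rho(k) - sum_{j=1..k-1} phi_{k-1,j} rho(k-j)]
            / [1 - sum_{j=1..k-1} phi_{k-1,j} rho(j)],
  phi_{k,j} = phi_{k-1,j} - phi_{kk} phi_{k-1,k-j},  j = 1..k-1.
Step k = 1:
  phi_11 = rho(1) = -0.5059.
Step k = 2:
  phi_22 = [rho(2) - phi_11 rho(1)] / [1 - phi_11 rho(1)] = [0.431 - (-0.5059)(-0.5059)] / [1 - (-0.5059)(-0.5059)]
         = 0.17506519 / 0.74406519 = 0.235282.
  Update: phi_21 = phi_11 - phi_22 phi_11 = -0.5059 - (0.235282)(-0.5059) = -0.386871.
Step k = 3:
  phi_33 = [rho(3) - phi_21 rho(2) - phi_22 rho(1)] / [1 - phi_21 rho(1) - phi_22 rho(2)]
    numerator   = -0.7096 - (-0.386871)(0.431) - (0.235282)(-0.5059) = -0.42382949
    denominator = 1 - (-0.386871)(-0.5059) - (0.235282)(0.431) = 0.70287549
  phi_33 = -0.42382949 / 0.70287549 = -0.603.
Therefore phi_{33} = -0.6030.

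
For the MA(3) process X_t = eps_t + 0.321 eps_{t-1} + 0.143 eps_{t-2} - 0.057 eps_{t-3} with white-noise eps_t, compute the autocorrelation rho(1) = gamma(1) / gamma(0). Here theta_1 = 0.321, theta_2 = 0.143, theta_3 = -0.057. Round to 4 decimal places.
\rho(1) = 0.3184

For an MA(q) process with theta_0 = 1, the autocovariance is
  gamma(k) = sigma^2 * sum_{i=0..q-k} theta_i * theta_{i+k},
and rho(k) = gamma(k) / gamma(0). Sigma^2 cancels.
  numerator   = (1)*(0.321) + (0.321)*(0.143) + (0.143)*(-0.057) = 0.358752.
  denominator = (1)^2 + (0.321)^2 + (0.143)^2 + (-0.057)^2 = 1.126739.
  rho(1) = 0.358752 / 1.126739 = 0.3184.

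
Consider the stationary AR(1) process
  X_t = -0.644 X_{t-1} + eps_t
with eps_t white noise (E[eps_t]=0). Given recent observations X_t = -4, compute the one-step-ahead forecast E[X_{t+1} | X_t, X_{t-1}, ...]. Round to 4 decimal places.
E[X_{t+1} \mid \mathcal F_t] = 2.5760

For an AR(p) model X_t = c + sum_i phi_i X_{t-i} + eps_t, the
one-step-ahead conditional mean is
  E[X_{t+1} | X_t, ...] = c + sum_i phi_i X_{t+1-i}.
Substitute known values:
  E[X_{t+1} | ...] = (-0.644) * (-4)
                   = 2.5760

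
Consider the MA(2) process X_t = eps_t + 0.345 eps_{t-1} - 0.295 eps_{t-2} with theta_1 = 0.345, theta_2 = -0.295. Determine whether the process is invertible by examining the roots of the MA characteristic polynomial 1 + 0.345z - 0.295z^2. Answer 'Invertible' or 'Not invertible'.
\text{Invertible}

The MA(q) characteristic polynomial is P(z) = 1 + 0.345z - 0.295z^2.
Invertibility requires all roots to lie outside the unit circle, i.e. |z| > 1 for every root.
Set 1 + (0.345) z + (-0.295) z^2 = 0, i.e. a z^2 + b z + c = 0 with a = -0.295, b = 0.345, c = 1.
Discriminant D = b^2 - 4ac = (0.345)^2 - 4*(-0.295)*1 = 0.119025 - (-1.18) = 1.299025.
D >= 0, so the roots are real: z = (-b +/- sqrt(D)) / (2a) = (-0.345 +/- 1.139748) / (-0.59).
  z_1 = (-0.345 + 1.139748) / (-0.59) = -1.347,   |z_1| = 1.347.
  z_2 = (-0.345 - 1.139748) / (-0.59) = 2.5165,   |z_2| = 2.5165.
Moduli of all roots: 1.3470, 2.5165.
All moduli strictly greater than 1? Yes.
Verdict: Invertible.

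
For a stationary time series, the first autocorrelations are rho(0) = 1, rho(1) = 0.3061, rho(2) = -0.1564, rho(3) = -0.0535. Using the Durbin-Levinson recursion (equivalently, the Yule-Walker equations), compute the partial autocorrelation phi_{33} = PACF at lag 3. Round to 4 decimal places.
\phi_{33} = 0.1099

The PACF at lag k is phi_{kk}, the last component of the solution
to the Yule-Walker system G_k phi = r_k where
  (G_k)_{ij} = rho(|i - j|), (r_k)_i = rho(i), i,j = 1..k.
Equivalently, Durbin-Levinson gives phi_{kk} iteratively:
  phi_{11} = rho(1)
  phi_{kk} = [rho(k) - sum_{j=1..k-1} phi_{k-1,j} rho(k-j)]
            / [1 - sum_{j=1..k-1} phi_{k-1,j} rho(j)],
  phi_{k,j} = phi_{k-1,j} - phi_{kk} phi_{k-1,k-j},  j = 1..k-1.
Step k = 1:
  phi_11 = rho(1) = 0.3061.
Step k = 2:
  phi_22 = [rho(2) - phi_11 rho(1)] / [1 - phi_11 rho(1)] = [-0.1564 - (0.3061)(0.3061)] / [1 - (0.3061)(0.3061)]
         = -0.25009721 / 0.90630279 = -0.275953.
  Update: phi_21 = phi_11 - phi_22 phi_11 = 0.3061 - (-0.275953)(0.3061) = 0.390569.
Step k = 3:
  phi_33 = [rho(3) - phi_21 rho(2) - phi_22 rho(1)] / [1 - phi_21 rho(1) - phi_22 rho(2)]
    numerator   = -0.0535 - (0.390569)(-0.1564) - (-0.275953)(0.3061) = 0.09205433
    denominator = 1 - (0.390569)(0.3061) - (-0.275953)(-0.1564) = 0.83728765
  phi_33 = 0.09205433 / 0.83728765 = 0.1099.
Therefore phi_{33} = 0.1099.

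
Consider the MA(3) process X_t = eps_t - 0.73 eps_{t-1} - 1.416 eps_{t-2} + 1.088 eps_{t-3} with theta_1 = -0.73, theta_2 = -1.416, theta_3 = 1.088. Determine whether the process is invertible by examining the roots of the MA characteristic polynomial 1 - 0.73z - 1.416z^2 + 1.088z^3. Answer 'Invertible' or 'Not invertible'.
\text{Not invertible}

The MA(q) characteristic polynomial is P(z) = 1 - 0.73z - 1.416z^2 + 1.088z^3.
Invertibility requires all roots to lie outside the unit circle, i.e. |z| > 1 for every root.
Degree 3: look for a simple real root z0 first, then factor out (1 - z/z0) and solve the remaining quadratic.
Testing z0 = 1.25: P(1.25) = 1 + (-0.73)(1.25) + (-1.416)(1.25)^2 + (1.088)(1.25)^3
  = 1 + (-0.9125) + (-2.2125) + (2.125) = 0.  So z_0 = 1.25 is a root, |z_0| = 1.25.
Divide out the factor (1 - 0.8 z) = (1 - z/z0) (since 1/z0 = 0.8):
  P(z) = (1 - 0.8 z)(1 + (0.07) z + (-1.36) z^2)
  [check: z-coef 0.07 - (0.8) = -0.73; z^2-coef -1.36 - (0.8)(0.07) = -1.416; z^3-coef -(0.8)(-1.36) = 1.088.]
Remaining roots from the quadratic factor 1 + (0.07) z + (-1.36) z^2:
  Set 1 + (0.07) z + (-1.36) z^2 = 0, i.e. a z^2 + b z + c = 0 with a = -1.36, b = 0.07, c = 1.
  Discriminant D = b^2 - 4ac = (0.07)^2 - 4*(-1.36)*1 = 0.0049 - (-5.44) = 5.4449.
  D >= 0, so the roots are real: z = (-b +/- sqrt(D)) / (2a) = (-0.07 +/- 2.333431) / (-2.72).
    z_1 = (-0.07 + 2.333431) / (-2.72) = -0.8321,   |z_1| = 0.8321.
    z_2 = (-0.07 - 2.333431) / (-2.72) = 0.8836,   |z_2| = 0.8836.
Moduli of all roots: 1.2500, 0.8321, 0.8836.
All moduli strictly greater than 1? No.
Verdict: Not invertible.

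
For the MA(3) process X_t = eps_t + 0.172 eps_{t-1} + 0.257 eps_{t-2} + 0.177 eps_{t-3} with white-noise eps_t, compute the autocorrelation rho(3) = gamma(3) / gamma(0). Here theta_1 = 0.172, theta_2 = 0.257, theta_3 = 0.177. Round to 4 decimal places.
\rho(3) = 0.1571

For an MA(q) process with theta_0 = 1, the autocovariance is
  gamma(k) = sigma^2 * sum_{i=0..q-k} theta_i * theta_{i+k},
and rho(k) = gamma(k) / gamma(0). Sigma^2 cancels.
  numerator   = (1)*(0.177) = 0.177.
  denominator = (1)^2 + (0.172)^2 + (0.257)^2 + (0.177)^2 = 1.126962.
  rho(3) = 0.177 / 1.126962 = 0.1571.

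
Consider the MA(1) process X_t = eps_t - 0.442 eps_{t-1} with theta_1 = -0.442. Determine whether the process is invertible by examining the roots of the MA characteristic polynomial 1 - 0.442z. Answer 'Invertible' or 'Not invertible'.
\text{Invertible}

The MA(q) characteristic polynomial is P(z) = 1 - 0.442z.
Invertibility requires all roots to lie outside the unit circle, i.e. |z| > 1 for every root.
This is linear in z: 1 + (-0.442) z = 0  =>  z = -1/(-0.442) = 2.262443,  |z| = 2.262443.
Moduli of all roots: 2.2624.
All moduli strictly greater than 1? Yes.
Verdict: Invertible.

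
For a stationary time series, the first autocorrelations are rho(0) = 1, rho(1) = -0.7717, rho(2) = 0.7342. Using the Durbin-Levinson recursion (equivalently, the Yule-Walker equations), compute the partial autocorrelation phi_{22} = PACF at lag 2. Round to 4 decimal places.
\phi_{22} = 0.3429

The PACF at lag k is phi_{kk}, the last component of the solution
to the Yule-Walker system G_k phi = r_k where
  (G_k)_{ij} = rho(|i - j|), (r_k)_i = rho(i), i,j = 1..k.
Equivalently, Durbin-Levinson gives phi_{kk} iteratively:
  phi_{11} = rho(1)
  phi_{kk} = [rho(k) - sum_{j=1..k-1} phi_{k-1,j} rho(k-j)]
            / [1 - sum_{j=1..k-1} phi_{k-1,j} rho(j)],
  phi_{k,j} = phi_{k-1,j} - phi_{kk} phi_{k-1,k-j},  j = 1..k-1.
Step k = 1:
  phi_11 = rho(1) = -0.7717.
Step k = 2:
  phi_22 = [rho(2) - phi_11 rho(1)] / [1 - phi_11 rho(1)] = [0.7342 - (-0.7717)(-0.7717)] / [1 - (-0.7717)(-0.7717)]
         = 0.13867911 / 0.40447911 = 0.3429.
Therefore phi_{22} = 0.3429.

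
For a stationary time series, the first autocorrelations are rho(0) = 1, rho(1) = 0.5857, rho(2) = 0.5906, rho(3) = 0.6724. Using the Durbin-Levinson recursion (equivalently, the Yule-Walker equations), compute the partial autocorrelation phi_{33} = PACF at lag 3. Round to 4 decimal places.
\phi_{33} = 0.4189

The PACF at lag k is phi_{kk}, the last component of the solution
to the Yule-Walker system G_k phi = r_k where
  (G_k)_{ij} = rho(|i - j|), (r_k)_i = rho(i), i,j = 1..k.
Equivalently, Durbin-Levinson gives phi_{kk} iteratively:
  phi_{11} = rho(1)
  phi_{kk} = [rho(k) - sum_{j=1..k-1} phi_{k-1,j} rho(k-j)]
            / [1 - sum_{j=1..k-1} phi_{k-1,j} rho(j)],
  phi_{k,j} = phi_{k-1,j} - phi_{kk} phi_{k-1,k-j},  j = 1..k-1.
Step k = 1:
  phi_11 = rho(1) = 0.5857.
Step k = 2:
  phi_22 = [rho(2) - phi_11 rho(1)] / [1 - phi_11 rho(1)] = [0.5906 - (0.5857)(0.5857)] / [1 - (0.5857)(0.5857)]
         = 0.24755551 / 0.65695551 = 0.376822.
  Update: phi_21 = phi_11 - phi_22 phi_11 = 0.5857 - (0.376822)(0.5857) = 0.364995.
Step k = 3:
  phi_33 = [rho(3) - phi_21 rho(2) - phi_22 rho(1)] / [1 - phi_21 rho(1) - phi_22 rho(2)]
    numerator   = 0.6724 - (0.364995)(0.5906) - (0.376822)(0.5857) = 0.23612902
    denominator = 1 - (0.364995)(0.5857) - (0.376822)(0.5906) = 0.56367106
  phi_33 = 0.23612902 / 0.56367106 = 0.4189.
Therefore phi_{33} = 0.4189.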